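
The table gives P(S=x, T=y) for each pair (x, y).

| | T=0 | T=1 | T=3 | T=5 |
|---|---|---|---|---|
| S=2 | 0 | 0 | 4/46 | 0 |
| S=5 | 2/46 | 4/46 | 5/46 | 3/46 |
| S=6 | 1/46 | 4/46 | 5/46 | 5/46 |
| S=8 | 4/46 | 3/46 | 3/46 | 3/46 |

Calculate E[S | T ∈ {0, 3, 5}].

204/35

P(T ∈ {0, 3, 5}) = 35/46.
Summing S·P(S=x,T=y) over the conditioning event gives 102/23.
E[S | T ∈ {0, 3, 5}] = (102/23) / (35/46) = 204/35.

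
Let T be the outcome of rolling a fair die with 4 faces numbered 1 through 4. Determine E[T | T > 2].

7/2

Given T > 2, T is equally likely to be any of {3, 4}.
E[T | T > 2] = (3 + 4) / 2 = 7/2.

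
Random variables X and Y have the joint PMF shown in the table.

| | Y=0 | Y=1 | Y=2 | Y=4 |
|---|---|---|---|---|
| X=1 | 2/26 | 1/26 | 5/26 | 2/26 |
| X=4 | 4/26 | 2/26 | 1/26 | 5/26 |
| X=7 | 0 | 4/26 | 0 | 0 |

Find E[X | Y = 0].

P(Y = 0) = 3/13.
Σ X·P over the event = 1·(2/26) + 4·(4/26) = 9/13.
E[X | Y = 0] = (9/13) / (3/13) = 3.

3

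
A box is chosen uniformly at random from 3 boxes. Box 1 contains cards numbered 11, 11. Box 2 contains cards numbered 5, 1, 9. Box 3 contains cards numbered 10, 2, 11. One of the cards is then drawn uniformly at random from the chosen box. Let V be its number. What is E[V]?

71/9

E[V | box 1] = (11+11)/2 = 11.
E[V | box 2] = (5+1+9)/3 = 5.
E[V | box 3] = (10+2+11)/3 = 23/3.
E[V] = (1/3)·(11) + (1/3)·(5) + (1/3)·(23/3) = 71/9.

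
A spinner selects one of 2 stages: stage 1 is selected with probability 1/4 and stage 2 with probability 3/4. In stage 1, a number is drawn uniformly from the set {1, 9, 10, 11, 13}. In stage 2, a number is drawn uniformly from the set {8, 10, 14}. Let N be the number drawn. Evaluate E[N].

51/5

E[N | stage 1] = (1+9+10+11+13)/5 = 44/5.
E[N | stage 2] = (8+10+14)/3 = 32/3.
E[N] = (1/4)·(44/5) + (3/4)·(32/3) = 51/5.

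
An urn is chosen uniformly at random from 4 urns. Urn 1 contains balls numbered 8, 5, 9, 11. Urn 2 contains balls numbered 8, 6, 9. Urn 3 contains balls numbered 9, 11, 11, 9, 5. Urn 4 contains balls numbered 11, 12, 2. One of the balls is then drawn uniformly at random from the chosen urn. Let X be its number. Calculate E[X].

133/16

E[X | urn 1] = (8+5+9+11)/4 = 33/4.
E[X | urn 2] = (8+6+9)/3 = 23/3.
E[X | urn 3] = (9+11+11+9+5)/5 = 9.
E[X | urn 4] = (11+12+2)/3 = 25/3.
E[X] = (1/4)·(33/4) + (1/4)·(23/3) + (1/4)·(9) + (1/4)·(25/3) = 133/16.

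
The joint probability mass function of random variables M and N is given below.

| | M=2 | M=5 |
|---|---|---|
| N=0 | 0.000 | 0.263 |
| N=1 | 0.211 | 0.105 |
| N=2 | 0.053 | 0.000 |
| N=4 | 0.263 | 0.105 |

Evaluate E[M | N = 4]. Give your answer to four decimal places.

2.8560

P(N = 4) = 0.368.
Σ M·P over the event = 2·(0.263) + 5·(0.105) = 1.051.
E[M | N = 4] = (1.051) / (0.368) = 2.8560.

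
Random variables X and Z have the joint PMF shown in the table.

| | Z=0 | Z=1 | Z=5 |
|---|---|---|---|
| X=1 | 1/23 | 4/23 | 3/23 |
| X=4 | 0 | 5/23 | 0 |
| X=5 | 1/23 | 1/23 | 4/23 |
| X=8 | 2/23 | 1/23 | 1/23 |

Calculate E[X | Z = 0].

11/2

P(Z = 0) = 4/23.
Σ X·P over the event = 1·(1/23) + 5·(1/23) + 8·(2/23) = 22/23.
E[X | Z = 0] = (22/23) / (4/23) = 11/2.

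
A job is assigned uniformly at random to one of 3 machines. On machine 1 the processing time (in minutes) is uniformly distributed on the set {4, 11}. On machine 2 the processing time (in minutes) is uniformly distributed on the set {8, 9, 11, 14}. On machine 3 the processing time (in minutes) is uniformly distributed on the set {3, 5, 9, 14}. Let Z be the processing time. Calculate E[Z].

E[Z | machine 1] = (4+11)/2 = 15/2.
E[Z | machine 2] = (8+9+11+14)/4 = 21/2.
E[Z | machine 3] = (3+5+9+14)/4 = 31/4.
E[Z] = (1/3)·(15/2) + (1/3)·(21/2) + (1/3)·(31/4) = 103/12.

103/12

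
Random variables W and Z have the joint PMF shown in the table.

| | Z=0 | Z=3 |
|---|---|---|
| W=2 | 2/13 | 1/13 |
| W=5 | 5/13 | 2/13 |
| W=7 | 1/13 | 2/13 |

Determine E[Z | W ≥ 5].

P(W ≥ 5) = 10/13.
Σ Z·P over the event = 0·(5/13) + 3·(2/13) + 0·(1/13) + 3·(2/13) = 12/13.
E[Z | W ≥ 5] = (12/13) / (10/13) = 6/5.

6/5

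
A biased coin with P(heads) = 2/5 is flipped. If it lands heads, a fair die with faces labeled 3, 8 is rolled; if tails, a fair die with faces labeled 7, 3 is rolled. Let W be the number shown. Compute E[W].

E[W | heads] = (3+8)/2 = 11/2.
E[W | tails] = (7+3)/2 = 5.
By the law of total expectation,
E[W] = (2/5)·(11/2) + (3/5)·(5) = 26/5.

26/5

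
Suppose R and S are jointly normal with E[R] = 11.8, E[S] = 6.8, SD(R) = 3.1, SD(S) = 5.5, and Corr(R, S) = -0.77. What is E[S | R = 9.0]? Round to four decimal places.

E[S | R=x] = μ_S + ρ(σ_S/σ_R)(x − μ_R) for jointly normal variables.
E[S | R=9.0] = 6.8 + (-0.77)·(5.5/3.1)·(9.0 − (11.8)) = 6.8 + (-1.36613)·(-2.8) = 10.6252.

10.6252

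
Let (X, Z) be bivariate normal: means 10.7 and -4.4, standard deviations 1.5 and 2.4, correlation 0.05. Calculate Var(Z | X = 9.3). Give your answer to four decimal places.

5.7456

The conditional variance in a bivariate normal is σ_Z²(1 − ρ²), independent of x.
Var(Z | X=9.3) = (2.4)²·(1 − (0.05)²) = 5.76·0.9975 = 5.7456.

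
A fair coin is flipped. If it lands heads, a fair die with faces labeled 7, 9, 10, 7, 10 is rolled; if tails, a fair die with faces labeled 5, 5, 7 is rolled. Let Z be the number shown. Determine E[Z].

107/15

E[Z | heads] = (7+9+10+7+10)/5 = 43/5.
E[Z | tails] = (5+5+7)/3 = 17/3.
By the law of total expectation,
E[Z] = (1/2)·(43/5) + (1/2)·(17/3) = 107/15.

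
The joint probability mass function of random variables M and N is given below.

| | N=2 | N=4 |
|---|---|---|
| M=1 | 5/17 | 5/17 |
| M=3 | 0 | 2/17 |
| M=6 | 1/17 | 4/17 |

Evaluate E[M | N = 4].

P(N = 4) = 11/17.
Summing M·P(M=x,N=y) over the conditioning event gives 35/17.
E[M | N = 4] = (35/17) / (11/17) = 35/11.

35/11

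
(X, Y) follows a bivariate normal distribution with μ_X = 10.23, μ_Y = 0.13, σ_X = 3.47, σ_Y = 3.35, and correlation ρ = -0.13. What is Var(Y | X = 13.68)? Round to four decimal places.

11.0328

Var(Y | X=x) = (1 − ρ²)·σ_Y².
Var(Y | X=13.68) = (3.35)²·(1 − (-0.13)²) = 11.2225·0.9831 = 11.0328.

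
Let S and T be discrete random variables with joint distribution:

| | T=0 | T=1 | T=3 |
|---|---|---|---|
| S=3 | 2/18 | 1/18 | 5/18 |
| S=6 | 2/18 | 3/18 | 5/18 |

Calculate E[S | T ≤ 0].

P(T ≤ 0) = 2/9.
Σ S·P over the event = 3·(2/18) + 6·(2/18) = 1.
E[S | T ≤ 0] = (1) / (2/9) = 9/2.

9/2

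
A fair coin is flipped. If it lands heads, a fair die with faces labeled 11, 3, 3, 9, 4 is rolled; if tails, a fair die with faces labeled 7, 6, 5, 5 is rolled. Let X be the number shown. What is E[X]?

47/8

E[X | heads] = (11+3+3+9+4)/5 = 6.
E[X | tails] = (7+6+5+5)/4 = 23/4.
E[X] = (1/2)·(6) + (1/2)·(23/4) = 47/8.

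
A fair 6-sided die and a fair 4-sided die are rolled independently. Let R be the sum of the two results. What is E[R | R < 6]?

P(R < 6) = 5/12.
Σ over the event: 2·1/24 + 3·1/12 + 4·1/8 + 5·1/6 = 5/3.
E[R | R < 6] = (5/3) / (5/12) = 4.

4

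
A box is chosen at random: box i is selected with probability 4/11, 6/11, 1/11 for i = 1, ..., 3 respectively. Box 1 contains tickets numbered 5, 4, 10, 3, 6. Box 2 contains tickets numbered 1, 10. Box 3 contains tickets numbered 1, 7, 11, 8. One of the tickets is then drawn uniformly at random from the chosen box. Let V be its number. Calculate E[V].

E[V | box 1] = (5+4+10+3+6)/5 = 28/5.
E[V | box 2] = (1+10)/2 = 11/2.
E[V | box 3] = (1+7+11+8)/4 = 27/4.
By the law of total expectation,
E[V] = (4/11)·(28/5) + (6/11)·(11/2) + (1/11)·(27/4) = 113/20.

113/20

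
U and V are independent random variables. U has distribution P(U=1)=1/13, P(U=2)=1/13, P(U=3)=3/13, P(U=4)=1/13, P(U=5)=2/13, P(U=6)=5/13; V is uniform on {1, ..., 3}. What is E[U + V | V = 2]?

82/13

P(V = 2) = 1/3.
Summing (U+V)·P(x,y) over outcomes with V = 2 gives 82/39.
E[U + V | V = 2] = (82/39) / (1/3) = 82/13.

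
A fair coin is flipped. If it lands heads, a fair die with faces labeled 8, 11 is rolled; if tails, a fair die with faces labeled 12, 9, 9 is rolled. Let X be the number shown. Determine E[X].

E[X | heads] = (8+11)/2 = 19/2.
E[X | tails] = (12+9+9)/3 = 10.
By the law of total expectation,
E[X] = (1/2)·(19/2) + (1/2)·(10) = 39/4.

39/4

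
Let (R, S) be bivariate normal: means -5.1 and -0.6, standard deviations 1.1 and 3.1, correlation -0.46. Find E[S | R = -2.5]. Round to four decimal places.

-3.9705

The regression of S on R has slope ρ·σ_S/σ_R and passes through (μ_R, μ_S).
E[S | R=-2.5] = -0.6 + (-0.46)·(3.1/1.1)·(-2.5 − (-5.1)) = -0.6 + (-1.29636)·(2.6) = -3.9705.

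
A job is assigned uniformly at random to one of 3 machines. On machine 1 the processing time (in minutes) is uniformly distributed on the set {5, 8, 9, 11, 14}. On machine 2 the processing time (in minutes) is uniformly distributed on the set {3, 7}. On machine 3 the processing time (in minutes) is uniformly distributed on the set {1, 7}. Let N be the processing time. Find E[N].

E[N | machine 1] = (5+8+9+11+14)/5 = 47/5.
E[N | machine 2] = (3+7)/2 = 5.
E[N | machine 3] = (1+7)/2 = 4.
By the law of total expectation,
E[N] = (1/3)·(47/5) + (1/3)·(5) + (1/3)·(4) = 92/15.

92/15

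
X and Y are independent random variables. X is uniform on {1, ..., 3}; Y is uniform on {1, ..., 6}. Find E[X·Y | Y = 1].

2

P(Y = 1) = 1/6.
Summing XY·P(x,y) over outcomes with Y = 1 gives 1/3.
E[X·Y | Y = 1] = (1/3) / (1/6) = 2.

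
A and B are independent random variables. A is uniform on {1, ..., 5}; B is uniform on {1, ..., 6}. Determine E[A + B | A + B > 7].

Outcomes with A + B > 7: (2,6), (3,5), (3,6), (4,4), (4,5), (4,6), (5,3), (5,4), (5,5), (5,6), each with probability 1/30.
E[A + B | A + B > 7] = (8 + 8 + 9 + 8 + 9 + 10 + 8 + 9 + 10 + 11) / 10 = 9.

9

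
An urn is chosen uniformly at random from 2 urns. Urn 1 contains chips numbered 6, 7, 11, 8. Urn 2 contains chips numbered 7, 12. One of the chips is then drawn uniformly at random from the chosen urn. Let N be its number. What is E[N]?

E[N | urn 1] = (6+7+11+8)/4 = 8.
E[N | urn 2] = (7+12)/2 = 19/2.
By the law of total expectation,
E[N] = (1/2)·(8) + (1/2)·(19/2) = 35/4.

35/4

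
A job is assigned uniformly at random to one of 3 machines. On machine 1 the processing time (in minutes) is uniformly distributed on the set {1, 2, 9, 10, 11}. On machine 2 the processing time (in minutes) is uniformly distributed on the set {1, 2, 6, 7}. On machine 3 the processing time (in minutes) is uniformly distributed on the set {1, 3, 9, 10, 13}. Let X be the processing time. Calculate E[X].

89/15

E[X | machine 1] = (1+2+9+10+11)/5 = 33/5.
E[X | machine 2] = (1+2+6+7)/4 = 4.
E[X | machine 3] = (1+3+9+10+13)/5 = 36/5.
By the law of total expectation,
E[X] = (1/3)·(33/5) + (1/3)·(4) + (1/3)·(36/5) = 89/15.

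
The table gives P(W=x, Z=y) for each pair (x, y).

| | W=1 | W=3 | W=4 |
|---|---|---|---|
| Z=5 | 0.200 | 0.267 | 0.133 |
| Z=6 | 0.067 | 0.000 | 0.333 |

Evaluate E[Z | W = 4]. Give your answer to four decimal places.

5.7146

P(W = 4) = 0.466.
Σ Z·P over the event = 5·(0.133) + 6·(0.333) = 2.663.
E[Z | W = 4] = (2.663) / (0.466) = 5.7146.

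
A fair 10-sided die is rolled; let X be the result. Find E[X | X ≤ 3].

Given X ≤ 3, X is equally likely to be any of {1, 2, 3}.
E[X | X ≤ 3] = (1 + 2 + 3) / 3 = 2.

2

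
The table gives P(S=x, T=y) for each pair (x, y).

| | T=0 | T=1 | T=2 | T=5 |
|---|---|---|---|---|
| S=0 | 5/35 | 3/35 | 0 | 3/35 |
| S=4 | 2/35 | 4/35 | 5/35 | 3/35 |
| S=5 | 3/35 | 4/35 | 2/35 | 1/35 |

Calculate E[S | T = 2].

P(T = 2) = 1/5.
Summing S·P(S=x,T=y) over the conditioning event gives 6/7.
E[S | T = 2] = (6/7) / (1/5) = 30/7.

30/7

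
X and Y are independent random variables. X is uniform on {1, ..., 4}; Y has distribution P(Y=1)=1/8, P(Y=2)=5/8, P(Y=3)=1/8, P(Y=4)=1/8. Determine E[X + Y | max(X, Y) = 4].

68/11

P(max(X, Y) = 4) = 11/32.
Summing (X+Y)·P(x,y) over outcomes with max(X, Y) = 4 gives 17/8.
E[X + Y | max(X, Y) = 4] = (17/8) / (11/32) = 68/11.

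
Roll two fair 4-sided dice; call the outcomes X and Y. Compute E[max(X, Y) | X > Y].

P(X > Y) = 3/8.
Summing max(X,Y)·P(x,y) over outcomes with X > Y gives 5/4.
E[max(X, Y) | X > Y] = (5/4) / (3/8) = 10/3.

10/3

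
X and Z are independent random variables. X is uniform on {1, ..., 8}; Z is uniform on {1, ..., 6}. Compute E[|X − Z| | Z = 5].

Outcomes with Z = 5: (1,5), (2,5), (3,5), (4,5), (5,5), (6,5), (7,5), (8,5), each with probability 1/48.
E[|X − Z| | Z = 5] = (4 + 3 + 2 + 1 + 0 + 1 + 2 + 3) / 8 = 2.

2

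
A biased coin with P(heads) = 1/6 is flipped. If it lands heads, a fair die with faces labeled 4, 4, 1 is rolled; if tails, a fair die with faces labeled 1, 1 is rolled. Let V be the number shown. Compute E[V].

4/3

E[V | heads] = (4+4+1)/3 = 3.
E[V | tails] = (1+1)/2 = 1.
By the law of total expectation,
E[V] = (1/6)·(3) + (5/6)·(1) = 4/3.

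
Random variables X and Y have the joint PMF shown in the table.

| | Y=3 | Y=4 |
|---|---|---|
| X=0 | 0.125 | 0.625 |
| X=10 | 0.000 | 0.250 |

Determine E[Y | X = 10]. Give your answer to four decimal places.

P(X = 10) = 0.250.
Σ Y·P over the event = 4·(0.250) = 1.000.
E[Y | X = 10] = (1.000) / (0.250) = 4.0000.

4.0000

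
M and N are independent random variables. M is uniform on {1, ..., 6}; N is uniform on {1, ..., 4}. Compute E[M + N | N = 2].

Outcomes with N = 2: (1,2), (2,2), (3,2), (4,2), (5,2), (6,2), each with probability 1/24.
E[M + N | N = 2] = (3 + 4 + 5 + 6 + 7 + 8) / 6 = 11/2.

11/2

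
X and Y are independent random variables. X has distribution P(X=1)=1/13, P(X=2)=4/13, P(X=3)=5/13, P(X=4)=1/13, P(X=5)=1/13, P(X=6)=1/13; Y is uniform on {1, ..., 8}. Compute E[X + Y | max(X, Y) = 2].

P(max(X, Y) = 2) = 9/104.
Summing (X+Y)·P(x,y) over outcomes with max(X, Y) = 2 gives 31/104.
E[X + Y | max(X, Y) = 2] = (31/104) / (9/104) = 31/9.

31/9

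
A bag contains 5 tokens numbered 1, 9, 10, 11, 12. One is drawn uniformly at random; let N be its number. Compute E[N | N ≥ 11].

P(N ≥ 11) = 2/5.
Σ over the event: 11·1/5 + 12·1/5 = 23/5.
E[N | N ≥ 11] = (23/5) / (2/5) = 23/2.

23/2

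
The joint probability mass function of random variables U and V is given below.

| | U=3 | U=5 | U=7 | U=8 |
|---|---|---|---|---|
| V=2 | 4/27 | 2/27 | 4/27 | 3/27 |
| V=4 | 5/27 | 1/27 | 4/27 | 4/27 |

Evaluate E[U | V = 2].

74/13

P(V = 2) = 13/27.
Σ U·P over the event = 3·(4/27) + 5·(2/27) + 7·(4/27) + 8·(3/27) = 74/27.
E[U | V = 2] = (74/27) / (13/27) = 74/13.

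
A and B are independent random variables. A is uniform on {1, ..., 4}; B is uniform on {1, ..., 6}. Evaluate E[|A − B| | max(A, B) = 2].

2/3

Outcomes with max(A, B) = 2: (1,2), (2,1), (2,2), each with probability 1/24.
E[|A − B| | max(A, B) = 2] = (1 + 1 + 0) / 3 = 2/3.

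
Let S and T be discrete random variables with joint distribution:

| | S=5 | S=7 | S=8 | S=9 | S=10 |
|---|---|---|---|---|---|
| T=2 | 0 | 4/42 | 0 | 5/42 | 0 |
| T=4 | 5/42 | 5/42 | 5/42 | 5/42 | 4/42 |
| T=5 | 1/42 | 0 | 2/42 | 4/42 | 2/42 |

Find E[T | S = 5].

P(S = 5) = 1/7.
Summing T·P(S=x,T=y) over the conditioning event gives 25/42.
E[T | S = 5] = (25/42) / (1/7) = 25/6.

25/6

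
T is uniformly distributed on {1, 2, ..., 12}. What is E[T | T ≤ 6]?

Given T ≤ 6, T is equally likely to be any of {1, 2, 3, 4, 5, 6}.
E[T | T ≤ 6] = (1 + 2 + 3 + 4 + 5 + 6) / 6 = 7/2.

7/2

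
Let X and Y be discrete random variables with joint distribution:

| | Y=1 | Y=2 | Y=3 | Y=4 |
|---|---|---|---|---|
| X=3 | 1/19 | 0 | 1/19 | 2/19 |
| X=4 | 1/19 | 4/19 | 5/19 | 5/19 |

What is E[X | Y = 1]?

7/2

P(Y = 1) = 2/19.
Σ X·P over the event = 3·(1/19) + 4·(1/19) = 7/19.
E[X | Y = 1] = (7/19) / (2/19) = 7/2.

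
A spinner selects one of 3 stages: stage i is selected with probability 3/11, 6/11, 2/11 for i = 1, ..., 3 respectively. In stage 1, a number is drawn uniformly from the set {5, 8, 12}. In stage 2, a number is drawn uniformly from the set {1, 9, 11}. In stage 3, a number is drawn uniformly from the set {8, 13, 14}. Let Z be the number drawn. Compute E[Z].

271/33

E[Z | stage 1] = (5+8+12)/3 = 25/3.
E[Z | stage 2] = (1+9+11)/3 = 7.
E[Z | stage 3] = (8+13+14)/3 = 35/3.
By the law of total expectation,
E[Z] = (3/11)·(25/3) + (6/11)·(7) + (2/11)·(35/3) = 271/33.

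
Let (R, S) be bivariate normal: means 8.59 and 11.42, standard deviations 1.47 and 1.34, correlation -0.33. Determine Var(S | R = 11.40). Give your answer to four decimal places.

Var(S | R=x) = (1 − ρ²)·σ_S².
Var(S | R=11.40) = (1.34)²·(1 − (-0.33)²) = 1.7956·0.8911 = 1.6001.

1.6001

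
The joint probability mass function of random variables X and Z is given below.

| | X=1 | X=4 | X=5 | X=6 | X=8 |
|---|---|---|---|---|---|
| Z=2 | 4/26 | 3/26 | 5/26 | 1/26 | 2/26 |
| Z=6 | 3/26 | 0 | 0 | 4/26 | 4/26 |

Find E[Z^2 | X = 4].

4

P(X = 4) = 3/26.
Σ Z^2·P over the event = 4·(3/26) = 6/13.
E[Z^2 | X = 4] = (6/13) / (3/26) = 4.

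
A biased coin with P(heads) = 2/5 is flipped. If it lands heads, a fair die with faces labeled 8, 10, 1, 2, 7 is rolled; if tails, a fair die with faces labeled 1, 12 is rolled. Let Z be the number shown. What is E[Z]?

E[Z | heads] = (8+10+1+2+7)/5 = 28/5.
E[Z | tails] = (1+12)/2 = 13/2.
By the law of total expectation,
E[Z] = (2/5)·(28/5) + (3/5)·(13/2) = 307/50.

307/50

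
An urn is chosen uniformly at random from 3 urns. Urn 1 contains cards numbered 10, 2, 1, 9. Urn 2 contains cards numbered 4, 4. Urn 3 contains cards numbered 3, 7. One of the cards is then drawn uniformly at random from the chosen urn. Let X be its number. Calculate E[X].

E[X | urn 1] = (10+2+1+9)/4 = 11/2.
E[X | urn 2] = (4+4)/2 = 4.
E[X | urn 3] = (3+7)/2 = 5.
E[X] = (1/3)·(11/2) + (1/3)·(4) + (1/3)·(5) = 29/6.

29/6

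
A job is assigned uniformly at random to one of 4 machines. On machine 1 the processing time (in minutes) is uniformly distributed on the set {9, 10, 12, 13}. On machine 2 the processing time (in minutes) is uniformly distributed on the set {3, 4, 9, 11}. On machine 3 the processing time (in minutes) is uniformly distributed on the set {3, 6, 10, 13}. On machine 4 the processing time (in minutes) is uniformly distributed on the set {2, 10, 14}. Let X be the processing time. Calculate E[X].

413/48

E[X | machine 1] = (9+10+12+13)/4 = 11.
E[X | machine 2] = (3+4+9+11)/4 = 27/4.
E[X | machine 3] = (3+6+10+13)/4 = 8.
E[X | machine 4] = (2+10+14)/3 = 26/3.
E[X] = (1/4)·(11) + (1/4)·(27/4) + (1/4)·(8) + (1/4)·(26/3) = 413/48.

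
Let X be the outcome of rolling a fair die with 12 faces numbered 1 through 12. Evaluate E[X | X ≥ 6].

9

Given X ≥ 6, X is equally likely to be any of {6, 7, 8, 9, 10, 11, 12}.
E[X | X ≥ 6] = (6 + 7 + 8 + 9 + 10 + 11 + 12) / 7 = 9.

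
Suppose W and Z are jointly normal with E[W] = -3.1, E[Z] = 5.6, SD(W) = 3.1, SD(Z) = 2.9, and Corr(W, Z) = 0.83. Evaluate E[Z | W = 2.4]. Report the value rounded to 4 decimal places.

9.8705

For a bivariate normal, E[Z | W=x] = μ_Z + ρ·(σ_Z/σ_W)·(x − μ_W).
E[Z | W=2.4] = 5.6 + (0.83)·(2.9/3.1)·(2.4 − (-3.1)) = 5.6 + (0.77645)·(5.5) = 9.8705.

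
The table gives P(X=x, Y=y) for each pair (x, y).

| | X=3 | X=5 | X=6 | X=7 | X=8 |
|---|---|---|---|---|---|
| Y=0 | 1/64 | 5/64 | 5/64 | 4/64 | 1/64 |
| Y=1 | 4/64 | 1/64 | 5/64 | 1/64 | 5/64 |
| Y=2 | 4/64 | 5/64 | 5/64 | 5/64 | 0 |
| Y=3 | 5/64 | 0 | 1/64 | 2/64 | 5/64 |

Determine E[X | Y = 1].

47/8

P(Y = 1) = 1/4.
Summing X·P(X=x,Y=y) over the conditioning event gives 47/32.
E[X | Y = 1] = (47/32) / (1/4) = 47/8.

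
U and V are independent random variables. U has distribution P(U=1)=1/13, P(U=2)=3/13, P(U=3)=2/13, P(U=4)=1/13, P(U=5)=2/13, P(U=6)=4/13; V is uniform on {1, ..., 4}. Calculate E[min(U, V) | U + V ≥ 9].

18/5

P(U + V ≥ 9) = 5/26.
Summing min(U,V)·P(x,y) over outcomes with U + V ≥ 9 gives 9/13.
E[min(U, V) | U + V ≥ 9] = (9/13) / (5/26) = 18/5.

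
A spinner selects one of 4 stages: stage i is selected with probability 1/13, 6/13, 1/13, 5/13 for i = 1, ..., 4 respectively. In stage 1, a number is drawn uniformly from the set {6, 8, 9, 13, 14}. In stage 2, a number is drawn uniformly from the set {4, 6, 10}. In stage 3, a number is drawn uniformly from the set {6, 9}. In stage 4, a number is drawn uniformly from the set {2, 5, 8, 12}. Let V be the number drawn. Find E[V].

E[V | stage 1] = (6+8+9+13+14)/5 = 10.
E[V | stage 2] = (4+6+10)/3 = 20/3.
E[V | stage 3] = (6+9)/2 = 15/2.
E[V | stage 4] = (2+5+8+12)/4 = 27/4.
By the law of total expectation,
E[V] = (1/13)·(10) + (6/13)·(20/3) + (1/13)·(15/2) + (5/13)·(27/4) = 365/52.

365/52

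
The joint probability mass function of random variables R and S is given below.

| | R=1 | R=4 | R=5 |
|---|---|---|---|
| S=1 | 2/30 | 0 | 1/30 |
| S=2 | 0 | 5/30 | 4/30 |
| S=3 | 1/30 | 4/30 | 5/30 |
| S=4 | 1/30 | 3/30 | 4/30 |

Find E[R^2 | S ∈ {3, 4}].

P(S ∈ {3, 4}) = 3/5.
Σ R^2·P over the event = 1·(1/30) + 1·(1/30) + 16·(4/30) + 16·(3/30) + 25·(5/30) + 25·(4/30) = 113/10.
E[R^2 | S ∈ {3, 4}] = (113/10) / (3/5) = 113/6.

113/6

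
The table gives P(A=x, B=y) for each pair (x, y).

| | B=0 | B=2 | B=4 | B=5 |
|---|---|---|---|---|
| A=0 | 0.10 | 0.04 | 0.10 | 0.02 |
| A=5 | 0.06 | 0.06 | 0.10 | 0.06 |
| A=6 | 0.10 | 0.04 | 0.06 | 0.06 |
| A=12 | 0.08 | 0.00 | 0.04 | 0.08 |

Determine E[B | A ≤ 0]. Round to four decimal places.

2.2308

P(A ≤ 0) = 0.26.
Σ B·P over the event = 0·(0.10) + 2·(0.04) + 4·(0.10) + 5·(0.02) = 0.58.
E[B | A ≤ 0] = (0.58) / (0.26) = 2.2308.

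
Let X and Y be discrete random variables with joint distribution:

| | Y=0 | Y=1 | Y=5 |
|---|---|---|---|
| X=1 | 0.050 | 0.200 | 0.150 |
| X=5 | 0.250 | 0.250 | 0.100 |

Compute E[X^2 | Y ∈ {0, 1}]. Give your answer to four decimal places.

P(Y ∈ {0, 1}) = 0.750.
Σ X^2·P over the event = 1·(0.050) + 1·(0.200) + 25·(0.250) + 25·(0.250) = 12.750.
E[X^2 | Y ∈ {0, 1}] = (12.750) / (0.750) = 17.0000.

17.0000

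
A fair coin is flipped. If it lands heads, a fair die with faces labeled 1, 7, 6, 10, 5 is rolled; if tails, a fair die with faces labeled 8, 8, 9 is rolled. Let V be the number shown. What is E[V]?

E[V | heads] = (1+7+6+10+5)/5 = 29/5.
E[V | tails] = (8+8+9)/3 = 25/3.
E[V] = (1/2)·(29/5) + (1/2)·(25/3) = 106/15.

106/15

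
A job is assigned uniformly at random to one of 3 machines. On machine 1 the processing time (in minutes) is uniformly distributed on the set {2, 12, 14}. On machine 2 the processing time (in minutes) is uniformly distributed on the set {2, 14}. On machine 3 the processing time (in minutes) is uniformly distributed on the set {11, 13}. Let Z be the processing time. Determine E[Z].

88/9

E[Z | machine 1] = (2+12+14)/3 = 28/3.
E[Z | machine 2] = (2+14)/2 = 8.
E[Z | machine 3] = (11+13)/2 = 12.
By the law of total expectation,
E[Z] = (1/3)·(28/3) + (1/3)·(8) + (1/3)·(12) = 88/9.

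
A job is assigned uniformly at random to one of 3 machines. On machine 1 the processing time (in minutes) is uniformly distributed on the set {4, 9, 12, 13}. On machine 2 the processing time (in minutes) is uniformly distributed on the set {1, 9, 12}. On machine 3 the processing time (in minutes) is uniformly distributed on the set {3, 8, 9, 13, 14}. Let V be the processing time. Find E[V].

787/90

E[V | machine 1] = (4+9+12+13)/4 = 19/2.
E[V | machine 2] = (1+9+12)/3 = 22/3.
E[V | machine 3] = (3+8+9+13+14)/5 = 47/5.
E[V] = (1/3)·(19/2) + (1/3)·(22/3) + (1/3)·(47/5) = 787/90.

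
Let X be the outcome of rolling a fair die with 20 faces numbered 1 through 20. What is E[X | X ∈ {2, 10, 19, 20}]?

P(X ∈ {2, 10, 19, 20}) = 1/5.
Σ over the event: 2·1/20 + 10·1/20 + 19·1/20 + 20·1/20 = 51/20.
E[X | X ∈ {2, 10, 19, 20}] = (51/20) / (1/5) = 51/4.

51/4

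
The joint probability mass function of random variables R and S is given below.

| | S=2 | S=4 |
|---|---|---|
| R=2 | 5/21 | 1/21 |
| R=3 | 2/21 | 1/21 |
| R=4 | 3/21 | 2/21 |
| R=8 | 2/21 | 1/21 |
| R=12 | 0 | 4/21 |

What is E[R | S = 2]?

P(S = 2) = 4/7.
Summing R·P(R=x,S=y) over the conditioning event gives 44/21.
E[R | S = 2] = (44/21) / (4/7) = 11/3.

11/3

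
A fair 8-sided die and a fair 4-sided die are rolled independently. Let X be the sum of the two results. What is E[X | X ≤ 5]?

P(X ≤ 5) = 5/16.
Σ over the event: 2·1/32 + 3·1/16 + 4·3/32 + 5·1/8 = 5/4.
E[X | X ≤ 5] = (5/4) / (5/16) = 4.

4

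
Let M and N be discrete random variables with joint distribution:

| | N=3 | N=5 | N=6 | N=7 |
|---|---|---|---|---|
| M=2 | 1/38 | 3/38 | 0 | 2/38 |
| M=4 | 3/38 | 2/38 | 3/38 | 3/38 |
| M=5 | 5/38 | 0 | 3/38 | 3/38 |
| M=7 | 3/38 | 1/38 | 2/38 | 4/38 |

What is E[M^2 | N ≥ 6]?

P(N ≥ 6) = 10/19.
Σ M^2·P over the event = 4·(2/38) + 16·(3/38) + 16·(3/38) + 25·(3/38) + 25·(3/38) + 49·(2/38) + 49·(4/38) = 274/19.
E[M^2 | N ≥ 6] = (274/19) / (10/19) = 137/5.

137/5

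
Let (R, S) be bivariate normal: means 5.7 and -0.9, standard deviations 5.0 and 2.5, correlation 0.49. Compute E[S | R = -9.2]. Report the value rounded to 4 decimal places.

-4.5505

The regression of S on R has slope ρ·σ_S/σ_R and passes through (μ_R, μ_S).
E[S | R=-9.2] = -0.9 + (0.49)·(2.5/5.0)·(-9.2 − (5.7)) = -0.9 + (0.245)·(-14.9) = -4.5505.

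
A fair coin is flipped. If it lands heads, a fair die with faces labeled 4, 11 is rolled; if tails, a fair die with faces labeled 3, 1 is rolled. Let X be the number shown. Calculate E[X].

E[X | heads] = (4+11)/2 = 15/2.
E[X | tails] = (3+1)/2 = 2.
E[X] = (1/2)·(15/2) + (1/2)·(2) = 19/4.

19/4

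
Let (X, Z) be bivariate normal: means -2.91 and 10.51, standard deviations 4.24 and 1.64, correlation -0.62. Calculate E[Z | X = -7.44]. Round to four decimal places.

11.5963

The regression of Z on X has slope ρ·σ_Z/σ_X and passes through (μ_X, μ_Z).
E[Z | X=-7.44] = 10.51 + (-0.62)·(1.64/4.24)·(-7.44 − (-2.91)) = 10.51 + (-0.23981)·(-4.53) = 11.5963.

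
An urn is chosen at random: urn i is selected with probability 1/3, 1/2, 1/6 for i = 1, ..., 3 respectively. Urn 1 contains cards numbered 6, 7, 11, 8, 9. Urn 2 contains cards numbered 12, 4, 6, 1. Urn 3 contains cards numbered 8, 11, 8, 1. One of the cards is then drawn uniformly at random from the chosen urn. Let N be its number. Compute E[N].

271/40

E[N | urn 1] = (6+7+11+8+9)/5 = 41/5.
E[N | urn 2] = (12+4+6+1)/4 = 23/4.
E[N | urn 3] = (8+11+8+1)/4 = 7.
E[N] = (1/3)·(41/5) + (1/2)·(23/4) + (1/6)·(7) = 271/40.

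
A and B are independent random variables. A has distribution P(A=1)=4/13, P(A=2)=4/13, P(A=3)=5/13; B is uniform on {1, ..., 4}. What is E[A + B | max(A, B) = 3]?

P(max(A, B) = 3) = 23/52.
Summing (A+B)·P(x,y) over outcomes with max(A, B) = 3 gives 111/52.
E[A + B | max(A, B) = 3] = (111/52) / (23/52) = 111/23.

111/23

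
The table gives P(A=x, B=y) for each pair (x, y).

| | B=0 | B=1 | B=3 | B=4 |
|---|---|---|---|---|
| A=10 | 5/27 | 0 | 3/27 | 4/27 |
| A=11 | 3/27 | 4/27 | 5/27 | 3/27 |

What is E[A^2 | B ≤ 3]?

563/5

P(B ≤ 3) = 20/27.
Σ A^2·P over the event = 100·(5/27) + 100·(3/27) + 121·(3/27) + 121·(4/27) + 121·(5/27) = 2252/27.
E[A^2 | B ≤ 3] = (2252/27) / (20/27) = 563/5.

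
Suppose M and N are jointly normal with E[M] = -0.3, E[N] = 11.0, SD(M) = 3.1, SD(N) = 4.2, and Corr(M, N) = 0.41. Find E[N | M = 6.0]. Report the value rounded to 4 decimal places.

14.4995

For a bivariate normal, E[N | M=x] = μ_N + ρ·(σ_N/σ_M)·(x − μ_M).
E[N | M=6.0] = 11.0 + (0.41)·(4.2/3.1)·(6.0 − (-0.3)) = 11.0 + (0.55548)·(6.3) = 14.4995.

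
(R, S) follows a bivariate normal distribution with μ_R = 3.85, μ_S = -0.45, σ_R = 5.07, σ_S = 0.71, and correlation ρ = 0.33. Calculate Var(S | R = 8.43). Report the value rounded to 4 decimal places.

0.4492

The conditional variance in a bivariate normal is σ_S²(1 − ρ²), independent of x.
Var(S | R=8.43) = (0.71)²·(1 − (0.33)²) = 0.5041·0.8911 = 0.4492.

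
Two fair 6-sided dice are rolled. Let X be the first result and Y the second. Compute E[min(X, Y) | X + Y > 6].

23/7

P(X + Y > 6) = 7/12.
Summing min(X,Y)·P(x,y) over outcomes with X + Y > 6 gives 23/12.
E[min(X, Y) | X + Y > 6] = (23/12) / (7/12) = 23/7.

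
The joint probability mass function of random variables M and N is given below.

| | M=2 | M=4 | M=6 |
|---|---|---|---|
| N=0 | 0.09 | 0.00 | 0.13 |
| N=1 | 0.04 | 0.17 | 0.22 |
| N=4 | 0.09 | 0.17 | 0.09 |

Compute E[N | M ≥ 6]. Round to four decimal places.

1.3182

P(M ≥ 6) = 0.44.
Σ N·P over the event = 0·(0.13) + 1·(0.22) + 4·(0.09) = 0.58.
E[N | M ≥ 6] = (0.58) / (0.44) = 1.3182.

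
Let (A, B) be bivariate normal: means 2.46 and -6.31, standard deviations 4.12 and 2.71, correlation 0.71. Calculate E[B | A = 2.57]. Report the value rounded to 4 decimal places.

For a bivariate normal, E[B | A=x] = μ_B + ρ·(σ_B/σ_A)·(x − μ_A).
E[B | A=2.57] = -6.31 + (0.71)·(2.71/4.12)·(2.57 − (2.46)) = -6.31 + (0.46701)·(0.11) = -6.2586.

-6.2586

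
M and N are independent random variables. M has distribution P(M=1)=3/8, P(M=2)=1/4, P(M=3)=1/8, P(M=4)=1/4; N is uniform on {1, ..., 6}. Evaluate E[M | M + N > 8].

19/5

P(M + N > 8) = 5/48.
Summing M·P(x,y) over outcomes with M + N > 8 gives 19/48.
E[M | M + N > 8] = (19/48) / (5/48) = 19/5.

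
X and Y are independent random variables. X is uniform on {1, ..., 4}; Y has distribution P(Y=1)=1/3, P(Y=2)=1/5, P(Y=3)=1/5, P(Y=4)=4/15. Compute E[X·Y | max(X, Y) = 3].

P(max(X, Y) = 3) = 17/60.
Summing XY·P(x,y) over outcomes with max(X, Y) = 3 gives 29/20.
E[X·Y | max(X, Y) = 3] = (29/20) / (17/60) = 87/17.

87/17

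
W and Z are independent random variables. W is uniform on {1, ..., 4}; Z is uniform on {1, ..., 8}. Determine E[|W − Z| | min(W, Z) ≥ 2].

P(min(W, Z) ≥ 2) = 21/32.
Summing |W−Z|·P(x,y) over outcomes with min(W, Z) ≥ 2 gives 25/16.
E[|W − Z| | min(W, Z) ≥ 2] = (25/16) / (21/32) = 50/21.

50/21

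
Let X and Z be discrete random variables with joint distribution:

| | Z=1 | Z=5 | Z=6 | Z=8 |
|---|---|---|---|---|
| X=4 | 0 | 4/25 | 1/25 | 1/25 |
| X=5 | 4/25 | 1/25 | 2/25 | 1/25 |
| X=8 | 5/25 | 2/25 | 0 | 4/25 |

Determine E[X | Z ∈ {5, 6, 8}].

P(Z ∈ {5, 6, 8}) = 16/25.
Summing X·P(X=x,Z=y) over the conditioning event gives 92/25.
E[X | Z ∈ {5, 6, 8}] = (92/25) / (16/25) = 23/4.

23/4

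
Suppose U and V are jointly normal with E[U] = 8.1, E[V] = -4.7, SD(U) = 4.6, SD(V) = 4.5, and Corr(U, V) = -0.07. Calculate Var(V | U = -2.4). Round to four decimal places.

20.1508

For a bivariate normal, Var(V | U=x) = σ_V²(1 − ρ²).
Var(V | U=-2.4) = (4.5)²·(1 − (-0.07)²) = 20.25·0.9951 = 20.1508.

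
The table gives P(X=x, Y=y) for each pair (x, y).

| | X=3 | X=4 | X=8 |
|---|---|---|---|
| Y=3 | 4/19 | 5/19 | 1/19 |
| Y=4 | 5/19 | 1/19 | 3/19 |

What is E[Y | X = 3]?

P(X = 3) = 9/19.
Σ Y·P over the event = 3·(4/19) + 4·(5/19) = 32/19.
E[Y | X = 3] = (32/19) / (9/19) = 32/9.

32/9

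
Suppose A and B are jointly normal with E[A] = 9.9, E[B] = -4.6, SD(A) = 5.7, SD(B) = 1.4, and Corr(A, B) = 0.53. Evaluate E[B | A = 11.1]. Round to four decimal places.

-4.4438

For a bivariate normal, E[B | A=x] = μ_B + ρ·(σ_B/σ_A)·(x − μ_A).
E[B | A=11.1] = -4.6 + (0.53)·(1.4/5.7)·(11.1 − (9.9)) = -4.6 + (0.13018)·(1.2) = -4.4438.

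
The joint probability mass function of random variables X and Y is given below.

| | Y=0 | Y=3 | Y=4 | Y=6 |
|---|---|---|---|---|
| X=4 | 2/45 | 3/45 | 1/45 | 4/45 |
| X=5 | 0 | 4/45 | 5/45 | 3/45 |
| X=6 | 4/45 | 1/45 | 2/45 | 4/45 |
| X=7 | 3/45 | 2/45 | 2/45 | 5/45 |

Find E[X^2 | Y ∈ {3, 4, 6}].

P(Y ∈ {3, 4, 6}) = 4/5.
Summing X^2·P(X=x,Y=y) over the conditioning event gives 1121/45.
E[X^2 | Y ∈ {3, 4, 6}] = (1121/45) / (4/5) = 1121/36.

1121/36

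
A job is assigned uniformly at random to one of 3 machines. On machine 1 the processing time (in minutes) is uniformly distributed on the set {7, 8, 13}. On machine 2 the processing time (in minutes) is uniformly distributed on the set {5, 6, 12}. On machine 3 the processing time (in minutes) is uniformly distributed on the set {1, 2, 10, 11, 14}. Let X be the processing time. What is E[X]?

E[X | machine 1] = (7+8+13)/3 = 28/3.
E[X | machine 2] = (5+6+12)/3 = 23/3.
E[X | machine 3] = (1+2+10+11+14)/5 = 38/5.
By the law of total expectation,
E[X] = (1/3)·(28/3) + (1/3)·(23/3) + (1/3)·(38/5) = 41/5.

41/5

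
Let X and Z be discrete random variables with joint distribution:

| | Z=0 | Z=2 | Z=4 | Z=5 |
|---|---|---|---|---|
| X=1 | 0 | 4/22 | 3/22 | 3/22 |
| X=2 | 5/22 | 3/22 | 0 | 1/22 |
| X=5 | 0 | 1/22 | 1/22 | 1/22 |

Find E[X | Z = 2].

15/8

P(Z = 2) = 4/11.
Summing X·P(X=x,Z=y) over the conditioning event gives 15/22.
E[X | Z = 2] = (15/22) / (4/11) = 15/8.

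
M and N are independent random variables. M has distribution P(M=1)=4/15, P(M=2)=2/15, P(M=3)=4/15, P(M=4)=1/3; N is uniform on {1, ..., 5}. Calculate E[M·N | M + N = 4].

16/5

P(M + N = 4) = 2/15.
Summing MN·P(x,y) over outcomes with M + N = 4 gives 32/75.
E[M·N | M + N = 4] = (32/75) / (2/15) = 16/5.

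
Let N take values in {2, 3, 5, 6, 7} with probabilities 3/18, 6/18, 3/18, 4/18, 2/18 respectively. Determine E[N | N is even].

P(N is even) = 7/18.
Σ over the event: 2·1/6 + 6·2/9 = 5/3.
E[N | N is even] = (5/3) / (7/18) = 30/7.

30/7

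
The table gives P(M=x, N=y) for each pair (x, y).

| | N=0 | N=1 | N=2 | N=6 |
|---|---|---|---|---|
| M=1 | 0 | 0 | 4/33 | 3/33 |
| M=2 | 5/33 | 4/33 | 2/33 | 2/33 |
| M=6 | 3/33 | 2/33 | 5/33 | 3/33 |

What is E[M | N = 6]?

25/8

P(N = 6) = 8/33.
Σ M·P over the event = 1·(3/33) + 2·(2/33) + 6·(3/33) = 25/33.
E[M | N = 6] = (25/33) / (8/33) = 25/8.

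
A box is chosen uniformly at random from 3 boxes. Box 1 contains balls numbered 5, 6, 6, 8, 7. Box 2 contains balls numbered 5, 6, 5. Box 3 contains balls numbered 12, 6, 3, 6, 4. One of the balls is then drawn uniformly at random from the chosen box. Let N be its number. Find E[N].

E[N | box 1] = (5+6+6+8+7)/5 = 32/5.
E[N | box 2] = (5+6+5)/3 = 16/3.
E[N | box 3] = (12+6+3+6+4)/5 = 31/5.
E[N] = (1/3)·(32/5) + (1/3)·(16/3) + (1/3)·(31/5) = 269/45.

269/45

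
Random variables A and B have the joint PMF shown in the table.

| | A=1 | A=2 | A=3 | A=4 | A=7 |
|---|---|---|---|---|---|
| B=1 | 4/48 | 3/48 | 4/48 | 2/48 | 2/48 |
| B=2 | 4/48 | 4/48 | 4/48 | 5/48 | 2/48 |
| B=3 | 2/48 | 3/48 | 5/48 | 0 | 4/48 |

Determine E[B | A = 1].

P(A = 1) = 5/24.
Σ B·P over the event = 1·(4/48) + 2·(4/48) + 3·(2/48) = 3/8.
E[B | A = 1] = (3/8) / (5/24) = 9/5.

9/5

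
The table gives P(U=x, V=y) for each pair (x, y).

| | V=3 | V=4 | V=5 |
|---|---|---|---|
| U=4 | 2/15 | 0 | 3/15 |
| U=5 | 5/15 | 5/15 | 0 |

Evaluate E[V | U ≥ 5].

7/2

P(U ≥ 5) = 2/3.
Σ V·P over the event = 3·(5/15) + 4·(5/15) = 7/3.
E[V | U ≥ 5] = (7/3) / (2/3) = 7/2.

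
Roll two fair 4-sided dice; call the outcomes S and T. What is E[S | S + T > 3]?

36/13

P(S + T > 3) = 13/16.
Summing S·P(x,y) over outcomes with S + T > 3 gives 9/4.
E[S | S + T > 3] = (9/4) / (13/16) = 36/13.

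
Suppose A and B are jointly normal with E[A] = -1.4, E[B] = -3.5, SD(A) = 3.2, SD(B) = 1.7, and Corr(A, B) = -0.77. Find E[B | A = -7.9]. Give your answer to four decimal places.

E[B | A=x] = μ_B + ρ(σ_B/σ_A)(x − μ_A) for jointly normal variables.
E[B | A=-7.9] = -3.5 + (-0.77)·(1.7/3.2)·(-7.9 − (-1.4)) = -3.5 + (-0.40906)·(-6.5) = -0.8411.

-0.8411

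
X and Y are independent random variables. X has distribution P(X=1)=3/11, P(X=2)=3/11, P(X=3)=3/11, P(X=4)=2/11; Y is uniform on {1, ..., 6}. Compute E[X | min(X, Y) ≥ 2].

P(min(X, Y) ≥ 2) = 20/33.
Summing X·P(x,y) over outcomes with min(X, Y) ≥ 2 gives 115/66.
E[X | min(X, Y) ≥ 2] = (115/66) / (20/33) = 23/8.

23/8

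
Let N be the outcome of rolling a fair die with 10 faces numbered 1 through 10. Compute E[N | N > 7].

Given N > 7, N is equally likely to be any of {8, 9, 10}.
E[N | N > 7] = (8 + 9 + 10) / 3 = 9.

9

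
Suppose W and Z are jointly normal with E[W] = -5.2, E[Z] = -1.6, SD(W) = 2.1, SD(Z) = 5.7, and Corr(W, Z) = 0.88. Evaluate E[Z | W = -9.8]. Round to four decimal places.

-12.5874

The regression of Z on W has slope ρ·σ_Z/σ_W and passes through (μ_W, μ_Z).
E[Z | W=-9.8] = -1.6 + (0.88)·(5.7/2.1)·(-9.8 − (-5.2)) = -1.6 + (2.38857)·(-4.6) = -12.5874.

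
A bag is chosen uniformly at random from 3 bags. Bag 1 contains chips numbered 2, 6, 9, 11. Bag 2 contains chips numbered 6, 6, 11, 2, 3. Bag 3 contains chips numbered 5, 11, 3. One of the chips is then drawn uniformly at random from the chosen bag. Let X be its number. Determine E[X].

284/45

E[X | bag 1] = (2+6+9+11)/4 = 7.
E[X | bag 2] = (6+6+11+2+3)/5 = 28/5.
E[X | bag 3] = (5+11+3)/3 = 19/3.
By the law of total expectation,
E[X] = (1/3)·(7) + (1/3)·(28/5) + (1/3)·(19/3) = 284/45.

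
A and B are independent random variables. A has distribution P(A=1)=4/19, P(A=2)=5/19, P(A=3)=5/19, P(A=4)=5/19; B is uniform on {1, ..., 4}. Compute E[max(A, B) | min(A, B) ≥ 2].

31/9

P(min(A, B) ≥ 2) = 45/76.
Summing max(A,B)·P(x,y) over outcomes with min(A, B) ≥ 2 gives 155/76.
E[max(A, B) | min(A, B) ≥ 2] = (155/76) / (45/76) = 31/9.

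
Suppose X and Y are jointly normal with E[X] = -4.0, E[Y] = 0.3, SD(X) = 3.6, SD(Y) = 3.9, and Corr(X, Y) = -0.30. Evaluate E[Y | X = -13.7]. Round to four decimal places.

The regression of Y on X has slope ρ·σ_Y/σ_X and passes through (μ_X, μ_Y).
E[Y | X=-13.7] = 0.3 + (-0.30)·(3.9/3.6)·(-13.7 − (-4.0)) = 0.3 + (-0.325)·(-9.7) = 3.4525.

3.4525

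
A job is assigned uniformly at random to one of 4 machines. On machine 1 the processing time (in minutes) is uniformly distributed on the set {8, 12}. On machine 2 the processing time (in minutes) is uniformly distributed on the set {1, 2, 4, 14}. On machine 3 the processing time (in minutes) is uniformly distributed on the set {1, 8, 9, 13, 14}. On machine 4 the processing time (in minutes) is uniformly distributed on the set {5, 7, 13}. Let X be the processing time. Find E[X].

E[X | machine 1] = (8+12)/2 = 10.
E[X | machine 2] = (1+2+4+14)/4 = 21/4.
E[X | machine 3] = (1+8+9+13+14)/5 = 9.
E[X | machine 4] = (5+7+13)/3 = 25/3.
By the law of total expectation,
E[X] = (1/4)·(10) + (1/4)·(21/4) + (1/4)·(9) + (1/4)·(25/3) = 391/48.

391/48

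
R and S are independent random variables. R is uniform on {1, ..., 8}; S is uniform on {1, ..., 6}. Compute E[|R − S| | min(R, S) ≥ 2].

P(min(R, S) ≥ 2) = 35/48.
Summing |R−S|·P(x,y) over outcomes with min(R, S) ≥ 2 gives 25/16.
E[|R − S| | min(R, S) ≥ 2] = (25/16) / (35/48) = 15/7.

15/7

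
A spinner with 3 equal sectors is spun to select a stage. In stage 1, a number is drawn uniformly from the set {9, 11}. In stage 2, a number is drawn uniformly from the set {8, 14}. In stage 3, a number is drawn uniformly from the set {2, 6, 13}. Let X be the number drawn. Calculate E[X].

E[X | stage 1] = (9+11)/2 = 10.
E[X | stage 2] = (8+14)/2 = 11.
E[X | stage 3] = (2+6+13)/3 = 7.
By the law of total expectation,
E[X] = (1/3)·(10) + (1/3)·(11) + (1/3)·(7) = 28/3.

28/3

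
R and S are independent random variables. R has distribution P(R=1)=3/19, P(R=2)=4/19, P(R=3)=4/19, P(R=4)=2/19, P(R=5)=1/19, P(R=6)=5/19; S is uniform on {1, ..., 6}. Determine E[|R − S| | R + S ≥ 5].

208/93

P(R + S ≥ 5) = 31/38.
Summing |R−S|·P(x,y) over outcomes with R + S ≥ 5 gives 104/57.
E[|R − S| | R + S ≥ 5] = (104/57) / (31/38) = 208/93.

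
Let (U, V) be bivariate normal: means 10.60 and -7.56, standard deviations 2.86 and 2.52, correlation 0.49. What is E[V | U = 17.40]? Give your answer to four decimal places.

-4.6241

E[V | U=x] = μ_V + ρ(σ_V/σ_U)(x − μ_U) for jointly normal variables.
E[V | U=17.40] = -7.56 + (0.49)·(2.52/2.86)·(17.40 − (10.60)) = -7.56 + (0.43175)·(6.8) = -4.6241.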